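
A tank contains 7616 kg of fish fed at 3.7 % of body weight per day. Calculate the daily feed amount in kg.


Feeding rate fraction = 3.7% / 100 = 0.037
Daily feed = 7616 kg * 0.037 = 281.792 kg/day

281.792 kg/day


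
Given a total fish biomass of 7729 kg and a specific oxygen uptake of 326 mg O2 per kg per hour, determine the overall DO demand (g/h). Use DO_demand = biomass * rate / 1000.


Total O2 consumption (mg/h) = 7729 kg * 326 mg/(kg*h) = 2519654 mg/h
Convert to g/h: 2519654 / 1000 = 2519.654 g/h

2519.654 g/h


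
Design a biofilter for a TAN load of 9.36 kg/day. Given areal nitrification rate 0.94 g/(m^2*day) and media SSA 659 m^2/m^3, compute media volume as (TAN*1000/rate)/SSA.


A = 9.36*1000 / 0.94 = 9957.4468 m^2
V = 9957.4468 / 659 = 15.1099

15.1099 m^3


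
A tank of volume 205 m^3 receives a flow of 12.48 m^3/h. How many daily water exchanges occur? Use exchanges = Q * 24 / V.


Daily flow volume = 12.48 m^3/h * 24 h = 299.52 m^3/day
Exchanges = daily flow / tank volume = 299.52 / 205 = 1.46107 exchanges/day

1.46107 exchanges/day


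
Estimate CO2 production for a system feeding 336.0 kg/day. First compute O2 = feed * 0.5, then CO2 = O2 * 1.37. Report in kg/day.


O2 = 336.0 * 0.5 = 168
CO2 = 168 * 1.37 = 230.16

230.16 kg/day


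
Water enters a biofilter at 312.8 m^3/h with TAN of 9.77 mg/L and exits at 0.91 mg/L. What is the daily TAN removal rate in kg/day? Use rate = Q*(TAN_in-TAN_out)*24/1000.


Concentration drop: TAN_in - TAN_out = 9.77 - 0.91 = 8.86 mg/L
Hourly TAN removed = Q * dTAN = 312.8 m^3/h * 8.86 mg/L = 2771.408 g/h  (m^3/h * mg/L = g/h)
Daily TAN removed = 2771.408 * 24 = 66513.792 g/day
Convert to kg/day: 66513.792 / 1000 = 66.513792 kg/day

66.513792 kg/day


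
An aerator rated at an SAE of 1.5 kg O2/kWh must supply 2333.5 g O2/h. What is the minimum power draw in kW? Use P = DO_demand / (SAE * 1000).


SAE in g O2/kWh = 1.5 * 1000 = 1500 g/kWh
P = DO_demand / SAE_g = 2333.5 / 1500 = 1.55567 kW

1.55567 kW


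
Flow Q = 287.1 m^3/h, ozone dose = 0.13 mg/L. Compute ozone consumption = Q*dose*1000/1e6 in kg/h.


O3 demand (mg/h) = Q * dose * 1000 = 287.1 * 0.13 * 1000 = 37323 mg/h
Convert mg to kg: 37323 / 1e6 = 0.037323 kg/h

0.037323 kg/h


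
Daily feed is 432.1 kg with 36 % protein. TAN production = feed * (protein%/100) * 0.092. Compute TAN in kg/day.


Protein in feed = 432.1 * 36/100 = 155.556 kg/day
TAN = protein * 0.092 = 155.556 * 0.092 = 14.311152 kg/day

14.311152 kg/day


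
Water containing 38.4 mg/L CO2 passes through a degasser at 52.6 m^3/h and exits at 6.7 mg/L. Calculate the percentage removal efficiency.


CO2_out / CO2_in = 6.7 / 38.4 = 0.17447917
Fraction remaining = 0.17447917
efficiency = (1 - 0.17447917) * 100 = 82.5521 %

82.5521 %


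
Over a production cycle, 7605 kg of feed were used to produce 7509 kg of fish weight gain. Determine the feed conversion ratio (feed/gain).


FCR = feed consumed / weight gained
FCR = 7605 kg / 7509 kg = 1.01278

1.01278


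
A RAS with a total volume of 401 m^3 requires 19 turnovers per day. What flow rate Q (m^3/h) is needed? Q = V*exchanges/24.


Daily recirculation volume = 401 m^3 * 19 = 7619 m^3/day
Flow rate Q = daily volume / 24 h = 7619 / 24 = 317.458 m^3/h

317.458 m^3/h


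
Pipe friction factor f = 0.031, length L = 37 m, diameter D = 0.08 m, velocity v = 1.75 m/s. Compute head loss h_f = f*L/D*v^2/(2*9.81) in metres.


v^2 = 1.75^2 = 3.0625 m^2/s^2
L/D = 37/0.08 = 462.5
h_f = f*(L/D)*v^2/(2g) = 0.031 * 462.5 * 3.0625 / 19.62 = 2.23795 m

2.23795 m


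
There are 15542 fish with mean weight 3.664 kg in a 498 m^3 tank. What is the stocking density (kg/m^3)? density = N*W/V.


Total biomass = 15542 fish * 3.664 kg = 56945.888 kg
Density = total biomass / volume = 56945.888 / 498 = 114.349 kg/m^3

114.349 kg/m^3


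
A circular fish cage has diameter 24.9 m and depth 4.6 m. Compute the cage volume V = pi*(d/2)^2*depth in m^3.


r = d/2 = 24.9/2 = 12.45 m
Base area = pi*r^2 = pi*12.45^2 = 486.95472 m^2
Volume = 486.95472 * 4.6 = 2239.99 m^3

2239.99 m^3


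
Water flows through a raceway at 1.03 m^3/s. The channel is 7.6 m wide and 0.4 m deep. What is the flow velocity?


Cross-sectional area = W * d = 7.6 * 0.4 = 3.04 m^2
Velocity = Q / A = 1.03 / 3.04 = 0.338816 m/s

0.338816 m/s


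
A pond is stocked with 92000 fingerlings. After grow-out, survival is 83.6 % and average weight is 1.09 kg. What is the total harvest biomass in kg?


Survivors = 92000 * 83.6/100 = 76912 fish
Harvest biomass = survivors * W_f = 76912 * 1.09 = 83834.08 kg

83834.08 kg


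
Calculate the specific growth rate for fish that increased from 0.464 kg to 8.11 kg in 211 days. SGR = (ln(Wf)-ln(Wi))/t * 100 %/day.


ln(W_f) = ln(8.11) = 2.0930979
ln(W_i) = ln(0.464) = -0.76787073
ln(W_f) - ln(W_i) = 2.0930979 - -0.76787073 = 2.8609686
SGR = 2.8609686 / 211 * 100 = 1.35591 %/day

1.35591 %/day


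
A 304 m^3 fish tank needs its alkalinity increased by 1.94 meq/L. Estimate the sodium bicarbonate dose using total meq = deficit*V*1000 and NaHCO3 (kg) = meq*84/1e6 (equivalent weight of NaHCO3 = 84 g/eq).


Tank volume in L = 304 m^3 * 1000 = 304000 L
Total meq required = 1.94 meq/L * 304000 L = 589760 meq
NaHCO3 mass = 589760 meq * 84 mg/meq / 1e6 = 49.5398 kg

49.5398 kg


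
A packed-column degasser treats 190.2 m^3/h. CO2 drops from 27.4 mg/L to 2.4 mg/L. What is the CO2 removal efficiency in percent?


CO2_out / CO2_in = 2.4 / 27.4 = 0.087591241
Fraction remaining = 0.087591241
efficiency = (1 - 0.087591241) * 100 = 91.2409 %

91.2409 %


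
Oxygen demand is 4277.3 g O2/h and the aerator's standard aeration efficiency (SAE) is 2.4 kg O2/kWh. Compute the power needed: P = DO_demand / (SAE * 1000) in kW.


SAE in g O2/kWh = 2.4 * 1000 = 2400 g/kWh
P = DO_demand / SAE_g = 4277.3 / 2400 = 1.78221 kW

1.78221 kW


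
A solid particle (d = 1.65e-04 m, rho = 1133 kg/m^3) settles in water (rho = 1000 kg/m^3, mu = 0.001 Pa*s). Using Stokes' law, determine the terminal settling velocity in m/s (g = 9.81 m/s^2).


Density difference: rho_p - rho_f = 1133 - 1000 = 133 kg/m^3
d^2 = (1.65e-04)^2 = 2.7225e-08 m^2
Numerator = (rho_p - rho_f) * g * d^2 = 133 * 9.81 * 2.7225e-08 = 3.5521274e-05
Denominator = 18 * mu = 18 * 0.001 = 0.018
v_s = 3.5521274e-05 / 0.018 = 0.0019734 m/s
Check: Re = rho_f * v_s * d / mu = 1000 * 0.0019734 * 1.65e-04 / 0.001 = 0.326 < 1, so Stokes' law applies.

0.0019734 m/s


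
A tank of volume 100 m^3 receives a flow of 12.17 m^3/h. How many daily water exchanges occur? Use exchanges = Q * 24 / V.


Daily flow volume = 12.17 m^3/h * 24 h = 292.08 m^3/day
Exchanges = daily flow / tank volume = 292.08 / 100 = 2.9208 exchanges/day

2.9208 exchanges/day


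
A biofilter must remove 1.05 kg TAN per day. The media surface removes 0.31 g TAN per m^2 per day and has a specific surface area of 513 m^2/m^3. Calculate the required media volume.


A = 1.05*1000 / 0.31 = 3387.0968 m^2
V = 3387.0968 / 513 = 6.60253

6.60253 m^3


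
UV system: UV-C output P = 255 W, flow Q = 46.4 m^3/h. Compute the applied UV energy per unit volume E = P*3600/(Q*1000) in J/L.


Energy delivered per hour = 255 W * 3600 s = 918000 J/h
Volume treated per hour = 46.4 m^3/h * 1000 = 46400 L/h
dose = 918000 / 46400 = 19.7845 J/L

19.7845 J/L


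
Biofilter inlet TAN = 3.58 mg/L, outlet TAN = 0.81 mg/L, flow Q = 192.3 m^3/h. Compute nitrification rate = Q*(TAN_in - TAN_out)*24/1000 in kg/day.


Concentration drop: TAN_in - TAN_out = 3.58 - 0.81 = 2.77 mg/L
Hourly TAN removed = Q * dTAN = 192.3 m^3/h * 2.77 mg/L = 532.671 g/h  (m^3/h * mg/L = g/h)
Daily TAN removed = 532.671 * 24 = 12784.104 g/day
Convert to kg/day: 12784.104 / 1000 = 12.784104 kg/day

12.784104 kg/day


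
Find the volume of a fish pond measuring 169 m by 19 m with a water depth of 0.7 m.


Base area = L * W = 169 * 19 = 3211 m^2
Volume = area * depth = 3211 * 0.7 = 2247.7 m^3

2247.7 m^3


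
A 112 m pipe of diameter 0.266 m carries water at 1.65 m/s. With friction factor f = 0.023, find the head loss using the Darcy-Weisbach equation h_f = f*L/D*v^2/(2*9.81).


v^2 = 1.65^2 = 2.7225 m^2/s^2
L/D = 112/0.266 = 421.05263
h_f = f*(L/D)*v^2/(2g) = 0.023 * 421.05263 * 2.7225 / 19.62 = 1.3438 m

1.3438 m


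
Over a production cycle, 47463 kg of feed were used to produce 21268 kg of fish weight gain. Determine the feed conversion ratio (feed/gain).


FCR = feed consumed / weight gained
FCR = 47463 kg / 21268 kg = 2.23166

2.23166


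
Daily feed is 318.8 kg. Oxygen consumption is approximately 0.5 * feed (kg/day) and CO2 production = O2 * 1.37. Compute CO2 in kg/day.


O2 = 318.8 * 0.5 = 159.4
CO2 = 159.4 * 1.37 = 218.378

218.378 kg/day


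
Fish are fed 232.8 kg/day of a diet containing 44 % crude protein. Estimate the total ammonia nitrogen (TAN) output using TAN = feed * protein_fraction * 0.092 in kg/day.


Protein in feed = 232.8 * 44/100 = 102.432 kg/day
TAN = protein * 0.092 = 102.432 * 0.092 = 9.423744 kg/day

9.423744 kg/day


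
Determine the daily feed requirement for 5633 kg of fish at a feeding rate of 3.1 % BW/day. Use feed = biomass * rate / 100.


Feeding rate fraction = 3.1% / 100 = 0.031
Daily feed = 5633 kg * 0.031 = 174.623 kg/day

174.623 kg/day


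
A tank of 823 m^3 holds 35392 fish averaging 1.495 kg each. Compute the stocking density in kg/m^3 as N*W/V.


Total biomass = 35392 fish * 1.495 kg = 52911.04 kg
Density = total biomass / volume = 52911.04 / 823 = 64.2904 kg/m^3

64.2904 kg/m^3


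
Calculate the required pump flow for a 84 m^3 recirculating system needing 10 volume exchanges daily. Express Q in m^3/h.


Daily recirculation volume = 84 m^3 * 10 = 840 m^3/day
Flow rate Q = daily volume / 24 h = 840 / 24 = 35 m^3/h

35 m^3/h


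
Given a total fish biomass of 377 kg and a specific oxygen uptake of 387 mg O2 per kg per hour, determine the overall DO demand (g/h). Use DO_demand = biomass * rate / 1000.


Total O2 consumption (mg/h) = 377 kg * 387 mg/(kg*h) = 145899 mg/h
Convert to g/h: 145899 / 1000 = 145.899 g/h

145.899 g/h


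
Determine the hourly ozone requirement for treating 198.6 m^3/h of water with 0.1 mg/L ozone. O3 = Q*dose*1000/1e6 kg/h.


O3 demand (mg/h) = Q * dose * 1000 = 198.6 * 0.1 * 1000 = 19860 mg/h
Convert mg to kg: 19860 / 1e6 = 0.01986 kg/h

0.01986 kg/h


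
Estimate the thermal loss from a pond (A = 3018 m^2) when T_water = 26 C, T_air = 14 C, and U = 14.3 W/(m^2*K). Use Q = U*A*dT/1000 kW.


Temperature difference dT = 26 - 14 = 12 K
Heat loss (W) = U * A * dT = 14.3 * 3018 * 12 = 517888.8 W
Convert to kW: 517888.8 / 1000 = 517.8888 kW

517.8888 kW


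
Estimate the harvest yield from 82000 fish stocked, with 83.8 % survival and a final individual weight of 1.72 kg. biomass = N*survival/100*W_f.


Survivors = 82000 * 83.8/100 = 68716 fish
Harvest biomass = survivors * W_f = 68716 * 1.72 = 118191.52 kg

118191.52 kg


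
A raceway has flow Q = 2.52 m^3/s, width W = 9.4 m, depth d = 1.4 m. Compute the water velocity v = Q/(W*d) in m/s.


Cross-sectional area = W * d = 9.4 * 1.4 = 13.16 m^2
Velocity = Q / A = 2.52 / 13.16 = 0.191489 m/s

0.191489 m/s


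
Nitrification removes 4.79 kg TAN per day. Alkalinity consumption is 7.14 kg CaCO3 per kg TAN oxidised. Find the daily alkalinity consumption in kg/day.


Alkalinity factor: 7.14 kg CaCO3 consumed per kg TAN nitrified
alk = 4.79 kg TAN * 7.14 = 34.2006 kg CaCO3/day

34.2006 kg CaCO3/day


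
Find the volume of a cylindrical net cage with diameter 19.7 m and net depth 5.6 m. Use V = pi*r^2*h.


r = d/2 = 19.7/2 = 9.85 m
Base area = pi*r^2 = pi*9.85^2 = 304.80517 m^2
Volume = 304.80517 * 5.6 = 1706.91 m^3

1706.91 m^3


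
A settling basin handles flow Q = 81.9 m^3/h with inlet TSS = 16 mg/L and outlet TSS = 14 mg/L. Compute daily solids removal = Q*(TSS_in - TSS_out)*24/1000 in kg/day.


Concentration drop: TSS_in - TSS_out = 16 - 14 = 2 mg/L
Hourly solids removed = Q * dTSS = 81.9 m^3/h * 2 mg/L = 163.8 g/h  (m^3/h * mg/L = g/h)
Daily solids removed = 163.8 * 24 = 3931.2 g/day
Convert g to kg: 3931.2 / 1000 = 3.9312 kg/day

3.9312 kg/day


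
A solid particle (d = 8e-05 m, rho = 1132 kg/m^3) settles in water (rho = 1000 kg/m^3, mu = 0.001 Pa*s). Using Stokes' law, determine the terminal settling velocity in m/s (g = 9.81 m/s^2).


Density difference: rho_p - rho_f = 1132 - 1000 = 132 kg/m^3
d^2 = (8e-05)^2 = 6.4e-09 m^2
Numerator = (rho_p - rho_f) * g * d^2 = 132 * 9.81 * 6.4e-09 = 8.287488e-06
Denominator = 18 * mu = 18 * 0.001 = 0.018
v_s = 8.287488e-06 / 0.018 = 4.60416e-04 m/s
Check: Re = rho_f * v_s * d / mu = 1000 * 4.60416e-04 * 8e-05 / 0.001 = 0.0368 < 1, so Stokes' law applies.

4.60416e-04 m/s


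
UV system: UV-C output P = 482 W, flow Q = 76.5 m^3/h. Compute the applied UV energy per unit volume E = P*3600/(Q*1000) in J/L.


Energy delivered per hour = 482 W * 3600 s = 1735200 J/h
Volume treated per hour = 76.5 m^3/h * 1000 = 76500 L/h
dose = 1735200 / 76500 = 22.6824 J/L

22.6824 J/L


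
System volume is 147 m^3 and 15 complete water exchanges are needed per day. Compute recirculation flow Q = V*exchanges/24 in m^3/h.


Daily recirculation volume = 147 m^3 * 15 = 2205 m^3/day
Flow rate Q = daily volume / 24 h = 2205 / 24 = 91.875 m^3/h

91.875 m^3/h


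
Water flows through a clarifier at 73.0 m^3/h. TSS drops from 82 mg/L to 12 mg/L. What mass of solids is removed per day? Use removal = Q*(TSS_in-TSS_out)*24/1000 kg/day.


Concentration drop: TSS_in - TSS_out = 82 - 12 = 70 mg/L
Hourly solids removed = Q * dTSS = 73.0 m^3/h * 70 mg/L = 5110 g/h  (m^3/h * mg/L = g/h)
Daily solids removed = 5110 * 24 = 122640 g/day
Convert g to kg: 122640 / 1000 = 122.64 kg/day

122.64 kg/day


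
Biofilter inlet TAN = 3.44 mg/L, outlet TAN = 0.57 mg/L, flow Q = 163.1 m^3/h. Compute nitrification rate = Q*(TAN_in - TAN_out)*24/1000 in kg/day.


Concentration drop: TAN_in - TAN_out = 3.44 - 0.57 = 2.87 mg/L
Hourly TAN removed = Q * dTAN = 163.1 m^3/h * 2.87 mg/L = 468.097 g/h  (m^3/h * mg/L = g/h)
Daily TAN removed = 468.097 * 24 = 11234.328 g/day
Convert to kg/day: 11234.328 / 1000 = 11.234328 kg/day

11.234328 kg/day


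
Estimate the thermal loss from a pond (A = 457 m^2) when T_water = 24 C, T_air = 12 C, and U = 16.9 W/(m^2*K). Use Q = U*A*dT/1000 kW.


Temperature difference dT = 24 - 12 = 12 K
Heat loss (W) = U * A * dT = 16.9 * 457 * 12 = 92679.6 W
Convert to kW: 92679.6 / 1000 = 92.6796 kW

92.6796 kW


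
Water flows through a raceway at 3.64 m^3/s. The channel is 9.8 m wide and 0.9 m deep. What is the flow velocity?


Cross-sectional area = W * d = 9.8 * 0.9 = 8.82 m^2
Velocity = Q / A = 3.64 / 8.82 = 0.412698 m/s

0.412698 m/s


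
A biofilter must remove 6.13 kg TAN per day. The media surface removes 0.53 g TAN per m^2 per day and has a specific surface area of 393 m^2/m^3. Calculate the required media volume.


A = 6.13*1000 / 0.53 = 11566.038 m^2
V = 11566.038 / 393 = 29.4301

29.4301 m^3


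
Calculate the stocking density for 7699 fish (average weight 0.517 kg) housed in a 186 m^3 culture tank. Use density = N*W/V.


Total biomass = 7699 fish * 0.517 kg = 3980.383 kg
Density = total biomass / volume = 3980.383 / 186 = 21.3999 kg/m^3

21.3999 kg/m^3


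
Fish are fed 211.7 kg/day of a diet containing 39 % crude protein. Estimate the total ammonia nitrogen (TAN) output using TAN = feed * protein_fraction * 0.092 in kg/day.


Protein in feed = 211.7 * 39/100 = 82.563 kg/day
TAN = protein * 0.092 = 82.563 * 0.092 = 7.595796 kg/day

7.595796 kg/day


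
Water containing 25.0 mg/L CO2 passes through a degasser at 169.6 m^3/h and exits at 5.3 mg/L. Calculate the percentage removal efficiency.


CO2_out / CO2_in = 5.3 / 25.0 = 0.212
Fraction remaining = 0.212
efficiency = (1 - 0.212) * 100 = 78.8 %

78.8 %


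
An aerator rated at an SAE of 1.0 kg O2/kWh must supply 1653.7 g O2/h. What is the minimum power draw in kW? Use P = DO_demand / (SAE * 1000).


SAE in g O2/kWh = 1.0 * 1000 = 1000 g/kWh
P = DO_demand / SAE_g = 1653.7 / 1000 = 1.6537 kW

1.6537 kW


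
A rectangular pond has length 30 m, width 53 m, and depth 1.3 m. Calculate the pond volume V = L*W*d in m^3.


Base area = L * W = 30 * 53 = 1590 m^2
Volume = area * depth = 1590 * 1.3 = 2067 m^3

2067 m^3


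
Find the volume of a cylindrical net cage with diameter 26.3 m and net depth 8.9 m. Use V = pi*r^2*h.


r = d/2 = 26.3/2 = 13.15 m
Base area = pi*r^2 = pi*13.15^2 = 543.25206 m^2
Volume = 543.25206 * 8.9 = 4834.94 m^3

4834.94 m^3


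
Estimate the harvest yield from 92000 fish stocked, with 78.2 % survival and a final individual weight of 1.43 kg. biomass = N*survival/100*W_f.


Survivors = 92000 * 78.2/100 = 71944 fish
Harvest biomass = survivors * W_f = 71944 * 1.43 = 102879.92 kg

102879.92 kg


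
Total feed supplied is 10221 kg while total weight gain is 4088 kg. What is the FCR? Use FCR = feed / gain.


FCR = feed consumed / weight gained
FCR = 10221 kg / 4088 kg = 2.50024

2.50024


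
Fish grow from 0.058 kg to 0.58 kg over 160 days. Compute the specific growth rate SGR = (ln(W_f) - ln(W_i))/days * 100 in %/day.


ln(W_f) = ln(0.58) = -0.54472718
ln(W_i) = ln(0.058) = -2.8473123
ln(W_f) - ln(W_i) = -0.54472718 - -2.8473123 = 2.3025851
SGR = 2.3025851 / 160 * 100 = 1.43912 %/day

1.43912 %/day


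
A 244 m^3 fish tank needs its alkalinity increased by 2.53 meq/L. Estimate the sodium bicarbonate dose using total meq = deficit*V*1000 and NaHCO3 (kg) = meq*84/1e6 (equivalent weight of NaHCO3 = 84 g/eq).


Tank volume in L = 244 m^3 * 1000 = 244000 L
Total meq required = 2.53 meq/L * 244000 L = 617320 meq
NaHCO3 mass = 617320 meq * 84 mg/meq / 1e6 = 51.8549 kg

51.8549 kg


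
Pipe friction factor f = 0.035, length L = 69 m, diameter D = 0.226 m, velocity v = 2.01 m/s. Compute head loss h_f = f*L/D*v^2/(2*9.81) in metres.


v^2 = 2.01^2 = 4.0401 m^2/s^2
L/D = 69/0.226 = 305.30973
h_f = f*(L/D)*v^2/(2g) = 0.035 * 305.30973 * 4.0401 / 19.62 = 2.2004 m

2.2004 m


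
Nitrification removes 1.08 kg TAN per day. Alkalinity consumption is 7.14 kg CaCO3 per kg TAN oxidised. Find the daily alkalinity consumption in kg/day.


Alkalinity factor: 7.14 kg CaCO3 consumed per kg TAN nitrified
alk = 1.08 kg TAN * 7.14 = 7.7112 kg CaCO3/day

7.7112 kg CaCO3/day


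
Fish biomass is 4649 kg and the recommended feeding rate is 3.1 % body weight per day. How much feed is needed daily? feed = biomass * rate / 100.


Feeding rate fraction = 3.1% / 100 = 0.031
Daily feed = 4649 kg * 0.031 = 144.119 kg/day

144.119 kg/day


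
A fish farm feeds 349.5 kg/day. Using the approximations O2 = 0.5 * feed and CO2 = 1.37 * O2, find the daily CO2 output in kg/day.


O2 = 349.5 * 0.5 = 174.75
CO2 = 174.75 * 1.37 = 239.4075

239.4075 kg/day


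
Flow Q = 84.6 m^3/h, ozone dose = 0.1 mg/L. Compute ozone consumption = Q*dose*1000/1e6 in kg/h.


O3 demand (mg/h) = Q * dose * 1000 = 84.6 * 0.1 * 1000 = 8460 mg/h
Convert mg to kg: 8460 / 1e6 = 0.00846 kg/h

0.00846 kg/h


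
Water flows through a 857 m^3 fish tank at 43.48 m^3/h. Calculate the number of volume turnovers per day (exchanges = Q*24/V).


Daily flow volume = 43.48 m^3/h * 24 h = 1043.52 m^3/day
Exchanges = daily flow / tank volume = 1043.52 / 857 = 1.21764 exchanges/day

1.21764 exchanges/day


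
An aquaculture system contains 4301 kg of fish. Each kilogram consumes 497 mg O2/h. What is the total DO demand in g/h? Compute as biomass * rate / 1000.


Total O2 consumption (mg/h) = 4301 kg * 497 mg/(kg*h) = 2137597 mg/h
Convert to g/h: 2137597 / 1000 = 2137.597 g/h

2137.597 g/h


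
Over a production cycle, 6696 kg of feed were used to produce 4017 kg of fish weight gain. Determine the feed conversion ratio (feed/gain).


FCR = feed consumed / weight gained
FCR = 6696 kg / 4017 kg = 1.66692

1.66692


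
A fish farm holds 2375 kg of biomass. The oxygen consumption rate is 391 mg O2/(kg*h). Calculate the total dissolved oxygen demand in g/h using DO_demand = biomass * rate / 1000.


Total O2 consumption (mg/h) = 2375 kg * 391 mg/(kg*h) = 928625 mg/h
Convert to g/h: 928625 / 1000 = 928.625 g/h

928.625 g/h


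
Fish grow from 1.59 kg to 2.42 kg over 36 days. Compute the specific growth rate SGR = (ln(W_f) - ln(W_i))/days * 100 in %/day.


ln(W_f) = ln(2.42) = 0.88376754
ln(W_i) = ln(1.59) = 0.46373402
ln(W_f) - ln(W_i) = 0.88376754 - 0.46373402 = 0.42003352
SGR = 0.42003352 / 36 * 100 = 1.16676 %/day

1.16676 %/day


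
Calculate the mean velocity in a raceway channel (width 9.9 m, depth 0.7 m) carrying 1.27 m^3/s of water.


Cross-sectional area = W * d = 9.9 * 0.7 = 6.93 m^2
Velocity = Q / A = 1.27 / 6.93 = 0.183261 m/s

0.183261 m/s


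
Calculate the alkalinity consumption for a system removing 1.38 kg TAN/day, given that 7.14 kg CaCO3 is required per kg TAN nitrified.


Alkalinity factor: 7.14 kg CaCO3 consumed per kg TAN nitrified
alk = 1.38 kg TAN * 7.14 = 9.8532 kg CaCO3/day

9.8532 kg CaCO3/day


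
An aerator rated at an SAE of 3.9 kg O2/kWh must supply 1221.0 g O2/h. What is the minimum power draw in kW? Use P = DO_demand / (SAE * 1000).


SAE in g O2/kWh = 3.9 * 1000 = 3900 g/kWh
P = DO_demand / SAE_g = 1221.0 / 3900 = 0.313077 kW

0.313077 kW


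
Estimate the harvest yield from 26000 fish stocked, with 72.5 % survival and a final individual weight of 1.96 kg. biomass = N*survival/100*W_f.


Survivors = 26000 * 72.5/100 = 18850 fish
Harvest biomass = survivors * W_f = 18850 * 1.96 = 36946 kg

36946 kg


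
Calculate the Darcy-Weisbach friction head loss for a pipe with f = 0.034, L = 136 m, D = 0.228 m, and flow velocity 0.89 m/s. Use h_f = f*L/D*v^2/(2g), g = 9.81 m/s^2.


v^2 = 0.89^2 = 0.7921 m^2/s^2
L/D = 136/0.228 = 596.49123
h_f = f*(L/D)*v^2/(2g) = 0.034 * 596.49123 * 0.7921 / 19.62 = 0.818774 m

0.818774 m


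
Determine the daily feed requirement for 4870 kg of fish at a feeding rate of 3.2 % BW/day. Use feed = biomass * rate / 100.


Feeding rate fraction = 3.2% / 100 = 0.032
Daily feed = 4870 kg * 0.032 = 155.84 kg/day

155.84 kg/day


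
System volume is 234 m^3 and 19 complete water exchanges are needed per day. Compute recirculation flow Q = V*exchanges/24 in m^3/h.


Daily recirculation volume = 234 m^3 * 19 = 4446 m^3/day
Flow rate Q = daily volume / 24 h = 4446 / 24 = 185.25 m^3/h

185.25 m^3/h


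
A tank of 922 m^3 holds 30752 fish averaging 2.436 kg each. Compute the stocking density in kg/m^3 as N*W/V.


Total biomass = 30752 fish * 2.436 kg = 74911.872 kg
Density = total biomass / volume = 74911.872 / 922 = 81.2493 kg/m^3

81.2493 kg/m^3


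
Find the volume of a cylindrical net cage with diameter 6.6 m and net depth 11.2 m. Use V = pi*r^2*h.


r = d/2 = 6.6/2 = 3.3 m
Base area = pi*r^2 = pi*3.3^2 = 34.211944 m^2
Volume = 34.211944 * 11.2 = 383.174 m^3

383.174 m^3


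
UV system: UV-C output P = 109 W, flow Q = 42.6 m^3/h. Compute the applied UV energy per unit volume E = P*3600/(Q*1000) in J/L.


Energy delivered per hour = 109 W * 3600 s = 392400 J/h
Volume treated per hour = 42.6 m^3/h * 1000 = 42600 L/h
dose = 392400 / 42600 = 9.21127 J/L

9.21127 J/L


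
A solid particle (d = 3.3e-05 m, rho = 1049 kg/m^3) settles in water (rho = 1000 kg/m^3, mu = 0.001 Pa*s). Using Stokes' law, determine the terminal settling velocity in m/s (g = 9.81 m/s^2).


Density difference: rho_p - rho_f = 1049 - 1000 = 49 kg/m^3
d^2 = (3.3e-05)^2 = 1.089e-09 m^2
Numerator = (rho_p - rho_f) * g * d^2 = 49 * 9.81 * 1.089e-09 = 5.2347141e-07
Denominator = 18 * mu = 18 * 0.001 = 0.018
v_s = 5.2347141e-07 / 0.018 = 2.90817e-05 m/s
Check: Re = rho_f * v_s * d / mu = 1000 * 2.90817e-05 * 3.3e-05 / 0.001 = 9.6e-04 < 1, so Stokes' law applies.

2.90817e-05 m/s


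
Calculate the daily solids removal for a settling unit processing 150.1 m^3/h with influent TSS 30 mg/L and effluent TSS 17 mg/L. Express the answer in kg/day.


Concentration drop: TSS_in - TSS_out = 30 - 17 = 13 mg/L
Hourly solids removed = Q * dTSS = 150.1 m^3/h * 13 mg/L = 1951.3 g/h  (m^3/h * mg/L = g/h)
Daily solids removed = 1951.3 * 24 = 46831.2 g/day
Convert g to kg: 46831.2 / 1000 = 46.8312 kg/day

46.8312 kg/day


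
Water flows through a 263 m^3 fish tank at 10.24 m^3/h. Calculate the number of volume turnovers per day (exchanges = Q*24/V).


Daily flow volume = 10.24 m^3/h * 24 h = 245.76 m^3/day
Exchanges = daily flow / tank volume = 245.76 / 263 = 0.934449 exchanges/day

0.934449 exchanges/day


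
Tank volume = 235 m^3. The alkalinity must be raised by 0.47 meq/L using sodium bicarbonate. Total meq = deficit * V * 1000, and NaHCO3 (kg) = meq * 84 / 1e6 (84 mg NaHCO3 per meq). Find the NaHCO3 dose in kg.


Tank volume in L = 235 m^3 * 1000 = 235000 L
Total meq required = 0.47 meq/L * 235000 L = 110450 meq
NaHCO3 mass = 110450 meq * 84 mg/meq / 1e6 = 9.2778 kg

9.2778 kg


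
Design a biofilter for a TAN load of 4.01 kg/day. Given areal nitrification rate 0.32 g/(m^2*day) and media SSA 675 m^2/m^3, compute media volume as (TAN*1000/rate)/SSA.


A = 4.01*1000 / 0.32 = 12531.25 m^2
V = 12531.25 / 675 = 18.5648

18.5648 m^3


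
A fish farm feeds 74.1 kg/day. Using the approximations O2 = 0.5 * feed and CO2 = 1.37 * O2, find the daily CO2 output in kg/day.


O2 = 74.1 * 0.5 = 37.05
CO2 = 37.05 * 1.37 = 50.7585

50.7585 kg/day


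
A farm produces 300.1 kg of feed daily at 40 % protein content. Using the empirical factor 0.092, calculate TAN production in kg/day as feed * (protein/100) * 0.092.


Protein in feed = 300.1 * 40/100 = 120.04 kg/day
TAN = protein * 0.092 = 120.04 * 0.092 = 11.04368 kg/day

11.04368 kg/day


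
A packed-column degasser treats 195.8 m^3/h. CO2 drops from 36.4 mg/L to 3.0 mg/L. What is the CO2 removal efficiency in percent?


CO2_out / CO2_in = 3.0 / 36.4 = 0.082417582
Fraction remaining = 0.082417582
efficiency = (1 - 0.082417582) * 100 = 91.7582 %

91.7582 %


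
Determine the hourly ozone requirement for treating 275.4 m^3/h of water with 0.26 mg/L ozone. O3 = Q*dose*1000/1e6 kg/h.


O3 demand (mg/h) = Q * dose * 1000 = 275.4 * 0.26 * 1000 = 71604 mg/h
Convert mg to kg: 71604 / 1e6 = 0.071604 kg/h

0.071604 kg/h


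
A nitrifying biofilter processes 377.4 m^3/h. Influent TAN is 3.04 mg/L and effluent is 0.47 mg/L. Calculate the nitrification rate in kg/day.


Concentration drop: TAN_in - TAN_out = 3.04 - 0.47 = 2.57 mg/L
Hourly TAN removed = Q * dTAN = 377.4 m^3/h * 2.57 mg/L = 969.918 g/h  (m^3/h * mg/L = g/h)
Daily TAN removed = 969.918 * 24 = 23278.032 g/day
Convert to kg/day: 23278.032 / 1000 = 23.278032 kg/day

23.278032 kg/day


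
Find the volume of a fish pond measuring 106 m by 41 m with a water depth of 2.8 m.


Base area = L * W = 106 * 41 = 4346 m^2
Volume = area * depth = 4346 * 2.8 = 12168.8 m^3

12168.8 m^3


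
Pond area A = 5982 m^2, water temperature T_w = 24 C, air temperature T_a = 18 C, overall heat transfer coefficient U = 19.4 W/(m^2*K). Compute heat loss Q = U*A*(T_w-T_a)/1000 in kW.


Temperature difference dT = 24 - 18 = 6 K
Heat loss (W) = U * A * dT = 19.4 * 5982 * 6 = 696304.8 W
Convert to kW: 696304.8 / 1000 = 696.3048 kW

696.3048 kW


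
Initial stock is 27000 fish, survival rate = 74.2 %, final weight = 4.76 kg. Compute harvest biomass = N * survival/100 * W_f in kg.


Survivors = 27000 * 74.2/100 = 20034 fish
Harvest biomass = survivors * W_f = 20034 * 4.76 = 95361.84 kg

95361.84 kg


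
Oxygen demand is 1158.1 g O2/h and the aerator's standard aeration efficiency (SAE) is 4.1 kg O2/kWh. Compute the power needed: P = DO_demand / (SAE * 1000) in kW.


SAE in g O2/kWh = 4.1 * 1000 = 4100 g/kWh
P = DO_demand / SAE_g = 1158.1 / 4100 = 0.282463 kW

0.282463 kW


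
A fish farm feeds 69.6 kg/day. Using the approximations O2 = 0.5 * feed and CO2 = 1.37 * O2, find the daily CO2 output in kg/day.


O2 = 69.6 * 0.5 = 34.8
CO2 = 34.8 * 1.37 = 47.676

47.676 kg/day


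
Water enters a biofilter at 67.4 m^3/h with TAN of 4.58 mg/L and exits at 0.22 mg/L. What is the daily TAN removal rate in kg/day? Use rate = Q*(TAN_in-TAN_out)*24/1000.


Concentration drop: TAN_in - TAN_out = 4.58 - 0.22 = 4.36 mg/L
Hourly TAN removed = Q * dTAN = 67.4 m^3/h * 4.36 mg/L = 293.864 g/h  (m^3/h * mg/L = g/h)
Daily TAN removed = 293.864 * 24 = 7052.736 g/day
Convert to kg/day: 7052.736 / 1000 = 7.052736 kg/day

7.052736 kg/day


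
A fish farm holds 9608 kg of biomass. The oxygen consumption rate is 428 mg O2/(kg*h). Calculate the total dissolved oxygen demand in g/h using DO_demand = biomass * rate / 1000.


Total O2 consumption (mg/h) = 9608 kg * 428 mg/(kg*h) = 4112224 mg/h
Convert to g/h: 4112224 / 1000 = 4112.224 g/h

4112.224 g/h


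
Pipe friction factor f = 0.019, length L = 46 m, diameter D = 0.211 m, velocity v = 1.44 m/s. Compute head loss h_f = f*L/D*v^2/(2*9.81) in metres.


v^2 = 1.44^2 = 2.0736 m^2/s^2
L/D = 46/0.211 = 218.00948
h_f = f*(L/D)*v^2/(2g) = 0.019 * 218.00948 * 2.0736 / 19.62 = 0.437779 m

0.437779 m


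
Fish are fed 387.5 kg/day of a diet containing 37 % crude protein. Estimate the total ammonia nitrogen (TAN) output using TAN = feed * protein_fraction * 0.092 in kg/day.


Protein in feed = 387.5 * 37/100 = 143.375 kg/day
TAN = protein * 0.092 = 143.375 * 0.092 = 13.1905 kg/day

13.1905 kg/day


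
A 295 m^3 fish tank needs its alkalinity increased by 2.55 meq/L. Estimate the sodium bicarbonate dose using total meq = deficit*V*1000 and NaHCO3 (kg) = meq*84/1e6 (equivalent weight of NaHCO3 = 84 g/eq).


Tank volume in L = 295 m^3 * 1000 = 295000 L
Total meq required = 2.55 meq/L * 295000 L = 752250 meq
NaHCO3 mass = 752250 meq * 84 mg/meq / 1e6 = 63.189 kg

63.189 kg


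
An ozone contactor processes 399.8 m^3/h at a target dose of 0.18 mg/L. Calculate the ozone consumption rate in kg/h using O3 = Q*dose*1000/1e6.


O3 demand (mg/h) = Q * dose * 1000 = 399.8 * 0.18 * 1000 = 71964 mg/h
Convert mg to kg: 71964 / 1e6 = 0.071964 kg/h

0.071964 kg/h


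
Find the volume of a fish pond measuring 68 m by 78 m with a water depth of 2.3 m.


Base area = L * W = 68 * 78 = 5304 m^2
Volume = area * depth = 5304 * 2.3 = 12199.2 m^3

12199.2 m^3


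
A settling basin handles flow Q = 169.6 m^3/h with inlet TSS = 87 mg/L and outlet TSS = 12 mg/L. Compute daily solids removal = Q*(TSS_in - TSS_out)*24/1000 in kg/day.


Concentration drop: TSS_in - TSS_out = 87 - 12 = 75 mg/L
Hourly solids removed = Q * dTSS = 169.6 m^3/h * 75 mg/L = 12720 g/h  (m^3/h * mg/L = g/h)
Daily solids removed = 12720 * 24 = 305280 g/day
Convert g to kg: 305280 / 1000 = 305.28 kg/day

305.28 kg/day


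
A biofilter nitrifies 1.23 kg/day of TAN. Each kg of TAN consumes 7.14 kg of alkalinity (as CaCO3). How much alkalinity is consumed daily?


Alkalinity factor: 7.14 kg CaCO3 consumed per kg TAN nitrified
alk = 1.23 kg TAN * 7.14 = 8.7822 kg CaCO3/day

8.7822 kg CaCO3/day


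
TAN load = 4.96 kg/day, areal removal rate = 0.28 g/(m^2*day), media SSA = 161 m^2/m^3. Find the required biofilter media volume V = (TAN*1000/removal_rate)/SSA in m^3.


A = 4.96*1000 / 0.28 = 17714.286 m^2
V = 17714.286 / 161 = 110.027

110.027 m^3


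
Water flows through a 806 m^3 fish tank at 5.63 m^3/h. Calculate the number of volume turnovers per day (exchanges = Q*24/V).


Daily flow volume = 5.63 m^3/h * 24 h = 135.12 m^3/day
Exchanges = daily flow / tank volume = 135.12 / 806 = 0.167643 exchanges/day

0.167643 exchanges/day


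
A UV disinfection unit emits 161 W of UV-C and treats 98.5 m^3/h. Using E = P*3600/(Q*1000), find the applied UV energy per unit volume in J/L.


Energy delivered per hour = 161 W * 3600 s = 579600 J/h
Volume treated per hour = 98.5 m^3/h * 1000 = 98500 L/h
dose = 579600 / 98500 = 5.88426 J/L

5.88426 J/L


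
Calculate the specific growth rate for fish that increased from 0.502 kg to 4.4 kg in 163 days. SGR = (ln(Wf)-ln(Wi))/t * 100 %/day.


ln(W_f) = ln(4.4) = 1.4816045
ln(W_i) = ln(0.502) = -0.68915516
ln(W_f) - ln(W_i) = 1.4816045 - -0.68915516 = 2.1707597
SGR = 2.1707597 / 163 * 100 = 1.33175 %/day

1.33175 %/day


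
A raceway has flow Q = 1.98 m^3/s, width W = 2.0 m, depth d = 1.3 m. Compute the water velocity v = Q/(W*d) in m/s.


Cross-sectional area = W * d = 2.0 * 1.3 = 2.6 m^2
Velocity = Q / A = 1.98 / 2.6 = 0.761538 m/s

0.761538 m/s


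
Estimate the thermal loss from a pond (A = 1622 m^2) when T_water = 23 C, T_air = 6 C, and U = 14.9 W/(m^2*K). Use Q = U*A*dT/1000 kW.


Temperature difference dT = 23 - 6 = 17 K
Heat loss (W) = U * A * dT = 14.9 * 1622 * 17 = 410852.6 W
Convert to kW: 410852.6 / 1000 = 410.8526 kW

410.8526 kW


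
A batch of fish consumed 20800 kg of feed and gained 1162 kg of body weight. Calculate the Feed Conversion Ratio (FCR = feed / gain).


FCR = feed consumed / weight gained
FCR = 20800 kg / 1162 kg = 17.9002

17.9002


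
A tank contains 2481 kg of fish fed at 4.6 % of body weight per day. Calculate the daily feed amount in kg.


Feeding rate fraction = 4.6% / 100 = 0.046
Daily feed = 2481 kg * 0.046 = 114.126 kg/day

114.126 kg/day


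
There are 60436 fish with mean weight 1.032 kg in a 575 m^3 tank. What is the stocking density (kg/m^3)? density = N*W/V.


Total biomass = 60436 fish * 1.032 kg = 62369.952 kg
Density = total biomass / volume = 62369.952 / 575 = 108.469 kg/m^3

108.469 kg/m^3


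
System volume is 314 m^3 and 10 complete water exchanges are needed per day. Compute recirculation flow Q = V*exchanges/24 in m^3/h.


Daily recirculation volume = 314 m^3 * 10 = 3140 m^3/day
Flow rate Q = daily volume / 24 h = 3140 / 24 = 130.833 m^3/h

130.833 m^3/h


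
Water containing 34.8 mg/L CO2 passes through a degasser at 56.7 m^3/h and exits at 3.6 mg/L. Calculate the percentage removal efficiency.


CO2_out / CO2_in = 3.6 / 34.8 = 0.10344828
Fraction remaining = 0.10344828
efficiency = (1 - 0.10344828) * 100 = 89.6552 %

89.6552 %


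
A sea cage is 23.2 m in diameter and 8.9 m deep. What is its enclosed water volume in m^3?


r = d/2 = 23.2/2 = 11.6 m
Base area = pi*r^2 = pi*11.6^2 = 422.73271 m^2
Volume = 422.73271 * 8.9 = 3762.32 m^3

3762.32 m^3


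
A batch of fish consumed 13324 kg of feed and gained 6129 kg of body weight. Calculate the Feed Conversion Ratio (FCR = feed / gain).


FCR = feed consumed / weight gained
FCR = 13324 kg / 6129 kg = 2.17393

2.17393


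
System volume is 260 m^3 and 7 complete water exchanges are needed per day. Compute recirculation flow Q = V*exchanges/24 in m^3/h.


Daily recirculation volume = 260 m^3 * 7 = 1820 m^3/day
Flow rate Q = daily volume / 24 h = 1820 / 24 = 75.8333 m^3/h

75.8333 m^3/h


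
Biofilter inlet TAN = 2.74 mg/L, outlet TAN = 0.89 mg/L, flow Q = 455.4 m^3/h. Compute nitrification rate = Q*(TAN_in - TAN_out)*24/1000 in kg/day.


Concentration drop: TAN_in - TAN_out = 2.74 - 0.89 = 1.85 mg/L
Hourly TAN removed = Q * dTAN = 455.4 m^3/h * 1.85 mg/L = 842.49 g/h  (m^3/h * mg/L = g/h)
Daily TAN removed = 842.49 * 24 = 20219.76 g/day
Convert to kg/day: 20219.76 / 1000 = 20.21976 kg/day

20.21976 kg/day


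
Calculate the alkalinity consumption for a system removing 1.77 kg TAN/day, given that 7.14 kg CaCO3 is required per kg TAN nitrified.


Alkalinity factor: 7.14 kg CaCO3 consumed per kg TAN nitrified
alk = 1.77 kg TAN * 7.14 = 12.6378 kg CaCO3/day

12.6378 kg CaCO3/day


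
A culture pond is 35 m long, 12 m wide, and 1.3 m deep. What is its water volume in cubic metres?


Base area = L * W = 35 * 12 = 420 m^2
Volume = area * depth = 420 * 1.3 = 546 m^3

546 m^3


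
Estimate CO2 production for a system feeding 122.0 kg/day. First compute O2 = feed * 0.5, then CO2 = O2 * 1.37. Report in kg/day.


O2 = 122.0 * 0.5 = 61
CO2 = 61 * 1.37 = 83.57

83.57 kg/day


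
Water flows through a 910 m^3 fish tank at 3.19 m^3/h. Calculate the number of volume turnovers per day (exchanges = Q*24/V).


Daily flow volume = 3.19 m^3/h * 24 h = 76.56 m^3/day
Exchanges = daily flow / tank volume = 76.56 / 910 = 0.0841319 exchanges/day

0.0841319 exchanges/day


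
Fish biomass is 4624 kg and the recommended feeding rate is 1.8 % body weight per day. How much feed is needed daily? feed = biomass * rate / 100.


Feeding rate fraction = 1.8% / 100 = 0.018
Daily feed = 4624 kg * 0.018 = 83.232 kg/day

83.232 kg/day


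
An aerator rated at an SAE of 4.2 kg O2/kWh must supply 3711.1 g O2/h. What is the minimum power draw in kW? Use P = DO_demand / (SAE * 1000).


SAE in g O2/kWh = 4.2 * 1000 = 4200 g/kWh
P = DO_demand / SAE_g = 3711.1 / 4200 = 0.883595 kW

0.883595 kW


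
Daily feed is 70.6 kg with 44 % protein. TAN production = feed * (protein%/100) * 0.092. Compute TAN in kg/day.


Protein in feed = 70.6 * 44/100 = 31.064 kg/day
TAN = protein * 0.092 = 31.064 * 0.092 = 2.857888 kg/day

2.857888 kg/day


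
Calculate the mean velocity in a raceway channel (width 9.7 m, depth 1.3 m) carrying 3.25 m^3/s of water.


Cross-sectional area = W * d = 9.7 * 1.3 = 12.61 m^2
Velocity = Q / A = 3.25 / 12.61 = 0.257732 m/s

0.257732 m/s


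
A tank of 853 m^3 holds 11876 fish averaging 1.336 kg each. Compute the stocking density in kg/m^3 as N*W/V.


Total biomass = 11876 fish * 1.336 kg = 15866.336 kg
Density = total biomass / volume = 15866.336 / 853 = 18.6006 kg/m^3

18.6006 kg/m^3


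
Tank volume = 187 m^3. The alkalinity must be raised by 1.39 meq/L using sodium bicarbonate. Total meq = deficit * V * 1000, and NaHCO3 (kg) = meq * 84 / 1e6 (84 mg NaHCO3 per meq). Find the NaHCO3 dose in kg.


Tank volume in L = 187 m^3 * 1000 = 187000 L
Total meq required = 1.39 meq/L * 187000 L = 259930 meq
NaHCO3 mass = 259930 meq * 84 mg/meq / 1e6 = 21.8341 kg

21.8341 kg


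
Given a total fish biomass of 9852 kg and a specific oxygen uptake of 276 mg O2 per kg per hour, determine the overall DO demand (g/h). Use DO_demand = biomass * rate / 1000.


Total O2 consumption (mg/h) = 9852 kg * 276 mg/(kg*h) = 2719152 mg/h
Convert to g/h: 2719152 / 1000 = 2719.152 g/h

2719.152 g/h


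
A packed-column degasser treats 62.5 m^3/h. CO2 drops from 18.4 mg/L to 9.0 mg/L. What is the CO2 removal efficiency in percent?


CO2_out / CO2_in = 9.0 / 18.4 = 0.48913043
Fraction remaining = 0.48913043
efficiency = (1 - 0.48913043) * 100 = 51.087 %

51.087 %


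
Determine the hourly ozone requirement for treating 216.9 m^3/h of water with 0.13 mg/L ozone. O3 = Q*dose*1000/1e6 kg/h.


O3 demand (mg/h) = Q * dose * 1000 = 216.9 * 0.13 * 1000 = 28197 mg/h
Convert mg to kg: 28197 / 1e6 = 0.028197 kg/h

0.028197 kg/h


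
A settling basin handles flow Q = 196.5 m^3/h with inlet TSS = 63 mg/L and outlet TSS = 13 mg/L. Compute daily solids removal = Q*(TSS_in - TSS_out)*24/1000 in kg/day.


Concentration drop: TSS_in - TSS_out = 63 - 13 = 50 mg/L
Hourly solids removed = Q * dTSS = 196.5 m^3/h * 50 mg/L = 9825 g/h  (m^3/h * mg/L = g/h)
Daily solids removed = 9825 * 24 = 235800 g/day
Convert g to kg: 235800 / 1000 = 235.8 kg/day

235.8 kg/day


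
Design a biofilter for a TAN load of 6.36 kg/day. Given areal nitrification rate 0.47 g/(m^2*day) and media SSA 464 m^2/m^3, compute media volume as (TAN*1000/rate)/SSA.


A = 6.36*1000 / 0.47 = 13531.915 m^2
V = 13531.915 / 464 = 29.1636

29.1636 m^3


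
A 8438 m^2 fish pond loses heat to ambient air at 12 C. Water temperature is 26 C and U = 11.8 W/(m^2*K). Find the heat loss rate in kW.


Temperature difference dT = 26 - 12 = 14 K
Heat loss (W) = U * A * dT = 11.8 * 8438 * 14 = 1393957.6 W
Convert to kW: 1393957.6 / 1000 = 1393.9576 kW

1393.9576 kW


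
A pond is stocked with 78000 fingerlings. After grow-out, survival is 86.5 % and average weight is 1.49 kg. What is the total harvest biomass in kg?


Survivors = 78000 * 86.5/100 = 67470 fish
Harvest biomass = survivors * W_f = 67470 * 1.49 = 100530.3 kg

100530.3 kg
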